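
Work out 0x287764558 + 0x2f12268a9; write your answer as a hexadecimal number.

Add column by column in base 16, right to left:
  8+9 = 1 carry 1
  5+a+1 = 0 carry 1
  5+8+1 = e
  4+6 = a
  6+2 = 8
  7+2 = 9
  7+1 = 8
  8+f = 7 carry 1
  2+2+1 = 5

0x57898ae01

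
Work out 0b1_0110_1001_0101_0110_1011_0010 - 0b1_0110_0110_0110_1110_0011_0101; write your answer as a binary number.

0b101110100001111101

Subtract column by column in base 2:
  0-1 → 1 (borrow)
  1-0-1 → 0
  0-1 → 1 (borrow)
  0-0-1 → 1 (borrow)
  1-1-1 → 1 (borrow)
  1-1-1 → 1 (borrow)
  0-0-1 → 1 (borrow)
  1-0-1 → 0
  0-0 → 0
  1-1 → 0
  1-1 → 0
  0-1 → 1 (borrow)
  1-0-1 → 0
  0-1 → 1 (borrow)
  1-1-1 → 1 (borrow)
  0-0-1 → 1 (borrow)
  1-0-1 → 0
  0-1 → 1 (borrow)
  0-1-1 → 0 (borrow)
  1-0-1 → 0
  0-0 → 0
  1-1 → 0
  1-1 → 0
  0-0 → 0
  1-1 → 0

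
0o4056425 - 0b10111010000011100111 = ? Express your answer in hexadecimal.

0x4bc2e

0o4056425 = 0x105d15 in hexadecimal.
0b10111010000011100111 = 0xba0e7 in hexadecimal.
Subtract column by column in base 16:
  5-7 → e (borrow)
  1-e-1 → 2 (borrow)
  d-0-1 → c
  5-a → b (borrow)
  0-b-1 → 4 (borrow)
  1-0-1 → 0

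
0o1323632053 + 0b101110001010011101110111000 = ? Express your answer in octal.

0o2105067743

0b101110001010011101110111000 = 0o561235670 in octal.
Add column by column in base 8, right to left:
  3+0 = 3
  5+7 = 4 carry 1
  0+6+1 = 7
  2+5 = 7
  3+3 = 6
  6+2 = 0 carry 1
  3+1+1 = 5
  2+6 = 0 carry 1
  3+5+1 = 1 carry 1
  1+0+1 = 2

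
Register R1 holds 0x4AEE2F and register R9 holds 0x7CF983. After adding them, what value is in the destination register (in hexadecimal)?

Add column by column in base 16, right to left:
  F+3 = 2 carry 1
  2+8+1 = B
  E+9 = 7 carry 1
  E+F+1 = E carry 1
  A+C+1 = 7 carry 1
  4+7+1 = C

0xC7E7B2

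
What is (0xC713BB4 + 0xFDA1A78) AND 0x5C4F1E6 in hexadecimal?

0x4405024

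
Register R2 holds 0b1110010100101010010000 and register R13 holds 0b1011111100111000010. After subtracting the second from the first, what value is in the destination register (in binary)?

Subtract column by column in base 2:
  0-0 → 0
  0-1 → 1 (borrow)
  0-0-1 → 1 (borrow)
  0-0-1 → 1 (borrow)
  1-0-1 → 0
  0-0 → 0
  0-1 → 1 (borrow)
  1-1-1 → 1 (borrow)
  0-1-1 → 0 (borrow)
  1-0-1 → 0
  0-0 → 0
  1-1 → 0
  0-1 → 1 (borrow)
  0-1-1 → 0 (borrow)
  1-1-1 → 1 (borrow)
  0-1-1 → 0 (borrow)
  1-1-1 → 1 (borrow)
  0-0-1 → 1 (borrow)
  0-1-1 → 0 (borrow)
  1-0-1 → 0
  1-0 → 1
  1-0 → 1

0b1100110101000011001110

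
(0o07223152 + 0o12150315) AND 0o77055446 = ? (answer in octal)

Add column by column in base 8, right to left:
  2+5 = 7
  5+1 = 6
  1+3 = 4
  3+0 = 3
  2+5 = 7
  2+1 = 3
  7+2 = 1 carry 1
  0+1+1 = 2
Sum = 0o21373467; now AND with 0o77055446:
  2&7=2, 1&7=1, 3&0=0, 7&5=5, 3&5=1, 4&4=4, 6&4=4, 7&6=6

0o21051446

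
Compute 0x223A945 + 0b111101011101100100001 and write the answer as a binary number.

0b10010000100110010001100110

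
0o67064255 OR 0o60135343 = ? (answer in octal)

OR each oct digit independently (no carries):
  6|6=6, 7|0=7, 0|1=1, 6|3=7, 4|5=5, 2|3=3, 5|4=5, 5|3=7

0o67175357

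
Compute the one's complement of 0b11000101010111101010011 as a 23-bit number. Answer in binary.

Invert each bit: 11000101010111101010011 → 00111010101000010101100.

0b00111010101000010101100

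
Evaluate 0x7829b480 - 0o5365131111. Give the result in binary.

0x7829b480 = 0b1111000001010011011010010000000 in binary.
0o5365131111 = 0b101011110101001011001001001001 in binary.
Subtract column by column in base 2:
  0-1 → 1 (borrow)
  0-0-1 → 1 (borrow)
  0-0-1 → 1 (borrow)
  0-1-1 → 0 (borrow)
  0-0-1 → 1 (borrow)
  0-0-1 → 1 (borrow)
  0-1-1 → 0 (borrow)
  1-0-1 → 0
  0-0 → 0
  0-1 → 1 (borrow)
  1-0-1 → 0
  0-0 → 0
  1-1 → 0
  1-1 → 0
  0-0 → 0
  1-1 → 0
  1-0 → 1
  0-0 → 0
  0-1 → 1 (borrow)
  1-0-1 → 0
  0-1 → 1 (borrow)
  1-0-1 → 0
  0-1 → 1 (borrow)
  0-1-1 → 0 (borrow)
  0-1-1 → 0 (borrow)
  0-1-1 → 0 (borrow)
  0-0-1 → 1 (borrow)
  1-1-1 → 1 (borrow)
  1-0-1 → 0
  1-1 → 0
  1-0 → 1

0b1001100010101010000001000110111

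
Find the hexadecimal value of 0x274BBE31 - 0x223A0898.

Subtract column by column in base 16:
  1-8 → 9 (borrow)
  3-9-1 → 9 (borrow)
  E-8-1 → 5
  B-0 → B
  B-A → 1
  4-3 → 1
  7-2 → 5
  2-2 → 0

0x511B599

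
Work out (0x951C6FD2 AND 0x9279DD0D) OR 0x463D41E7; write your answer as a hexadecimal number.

0x951C6FD2 AND 0x9279DD0D = 0x90184D00.
Then OR with 0x463D41E7.

0xD63D4DE7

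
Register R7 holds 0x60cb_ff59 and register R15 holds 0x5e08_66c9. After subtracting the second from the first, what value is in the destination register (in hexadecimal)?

0x2c39890

Subtract column by column in base 16:
  9-9 → 0
  5-c → 9 (borrow)
  f-6-1 → 8
  f-6 → 9
  b-8 → 3
  c-0 → c
  0-e → 2 (borrow)
  6-5-1 → 0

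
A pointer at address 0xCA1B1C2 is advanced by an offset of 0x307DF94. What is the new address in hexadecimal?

0xFA99156

Add column by column in base 16, right to left:
  2+4 = 6
  C+9 = 5 carry 1
  1+F+1 = 1 carry 1
  B+D+1 = 9 carry 1
  1+7+1 = 9
  A+0 = A
  C+3 = F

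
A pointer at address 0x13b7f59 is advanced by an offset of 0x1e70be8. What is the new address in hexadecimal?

0x3228b41

Add column by column in base 16, right to left:
  9+8 = 1 carry 1
  5+e+1 = 4 carry 1
  f+b+1 = b carry 1
  7+0+1 = 8
  b+7 = 2 carry 1
  3+e+1 = 2 carry 1
  1+1+1 = 3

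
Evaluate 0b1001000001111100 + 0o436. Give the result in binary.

0b1001000110011010

0o436 = 0b100011110 in binary.
Add column by column in base 2, right to left:
  0+0 = 0
  0+1 = 1
  1+1 = 0 carry 1
  1+1+1 = 1 carry 1
  1+1+1 = 1 carry 1
  1+0+1 = 0 carry 1
  1+0+1 = 0 carry 1
  0+0+1 = 1
  0+1 = 1
  0+0 = 0
  0+0 = 0
  0+0 = 0
  1+0 = 1
  0+0 = 0
  0+0 = 0
  1+0 = 1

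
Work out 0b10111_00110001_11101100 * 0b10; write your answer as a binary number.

Multiply each base-2 digit by 2, carrying:
  0×2 = 0 → write 0
  0×2 = 0 → write 0
  1×2 = 2 → write 0 carry 1
  1×2+1 = 3 → write 1 carry 1
  0×2+1 = 1 → write 1
  1×2 = 2 → write 0 carry 1
  1×2+1 = 3 → write 1 carry 1
  1×2+1 = 3 → write 1 carry 1
  1×2+1 = 3 → write 1 carry 1
  0×2+1 = 1 → write 1
  0×2 = 0 → write 0
  0×2 = 0 → write 0
  1×2 = 2 → write 0 carry 1
  1×2+1 = 3 → write 1 carry 1
  0×2+1 = 1 → write 1
  0×2 = 0 → write 0
  1×2 = 2 → write 0 carry 1
  1×2+1 = 3 → write 1 carry 1
  1×2+1 = 3 → write 1 carry 1
  0×2+1 = 1 → write 1
  1×2 = 2 → write 0 carry 1
  remaining carry: 1

0b1011100110001111011000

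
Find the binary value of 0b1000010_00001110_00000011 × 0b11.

0b110001100010101000001001

Multiply each base-2 digit by 3, carrying:
  1×3 = 3 → write 1 carry 1
  1×3+1 = 4 → write 0 carry 2
  0×3+2 = 2 → write 0 carry 1
  0×3+1 = 1 → write 1
  0×3 = 0 → write 0
  0×3 = 0 → write 0
  0×3 = 0 → write 0
  0×3 = 0 → write 0
  0×3 = 0 → write 0
  1×3 = 3 → write 1 carry 1
  1×3+1 = 4 → write 0 carry 2
  1×3+2 = 5 → write 1 carry 2
  0×3+2 = 2 → write 0 carry 1
  0×3+1 = 1 → write 1
  0×3 = 0 → write 0
  0×3 = 0 → write 0
  0×3 = 0 → write 0
  1×3 = 3 → write 1 carry 1
  0×3+1 = 1 → write 1
  0×3 = 0 → write 0
  0×3 = 0 → write 0
  0×3 = 0 → write 0
  1×3 = 3 → write 1 carry 1
  remaining carry: 1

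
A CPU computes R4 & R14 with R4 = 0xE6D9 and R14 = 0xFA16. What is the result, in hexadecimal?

0xE210

AND each hex digit independently (no carries):
  E&F=E, 6&A=2, D&1=1, 9&6=0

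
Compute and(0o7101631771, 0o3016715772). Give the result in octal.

AND each oct digit independently (no carries):
  7&3=3, 1&0=0, 0&1=0, 1&6=0, 6&7=6, 3&1=1, 1&5=1, 7&7=7, 7&7=7, 1&2=0

0o3000611770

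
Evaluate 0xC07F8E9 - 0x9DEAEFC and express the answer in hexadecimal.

Subtract column by column in base 16:
  9-C → D (borrow)
  E-F-1 → E (borrow)
  8-E-1 → 9 (borrow)
  F-A-1 → 4
  7-E → 9 (borrow)
  0-D-1 → 2 (borrow)
  C-9-1 → 2

0x22949ED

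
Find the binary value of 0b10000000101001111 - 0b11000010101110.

Subtract column by column in base 2:
  1-0 → 1
  1-1 → 0
  1-1 → 0
  1-1 → 0
  0-0 → 0
  0-1 → 1 (borrow)
  1-0-1 → 0
  0-1 → 1 (borrow)
  1-0-1 → 0
  0-0 → 0
  0-0 → 0
  0-0 → 0
  0-1 → 1 (borrow)
  0-1-1 → 0 (borrow)
  0-0-1 → 1 (borrow)
  0-0-1 → 1 (borrow)
  1-0-1 → 0

0b1101000010100001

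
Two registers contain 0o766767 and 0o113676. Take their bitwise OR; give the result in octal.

OR each oct digit independently (no carries):
  7|1=7, 6|1=7, 6|3=7, 7|6=7, 6|7=7, 7|6=7

0o777777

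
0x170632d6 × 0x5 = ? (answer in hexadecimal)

Multiply each base-16 digit by 5, carrying:
  6×5 = 30 → write e carry 1
  d×5+1 = 66 → write 2 carry 4
  2×5+4 = 14 → write e
  3×5 = 15 → write f
  6×5 = 30 → write e carry 1
  0×5+1 = 1 → write 1
  7×5 = 35 → write 3 carry 2
  1×5+2 = 7 → write 7

0x731efe2e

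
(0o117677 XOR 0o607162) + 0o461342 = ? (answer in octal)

First 0o117677 XOR 0o607162 = 0o710715.
Add column by column in base 8, right to left:
  5+2 = 7
  1+4 = 5
  7+3 = 2 carry 1
  0+1+1 = 2
  1+6 = 7
  7+4 = 3 carry 1
  final carry 1

0o1372257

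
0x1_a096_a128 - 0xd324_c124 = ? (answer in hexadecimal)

Subtract column by column in base 16:
  8-4 → 4
  2-2 → 0
  1-1 → 0
  a-c → e (borrow)
  6-4-1 → 1
  9-2 → 7
  0-3 → d (borrow)
  a-d-1 → c (borrow)
  1-0-1 → 0

0xcd71e004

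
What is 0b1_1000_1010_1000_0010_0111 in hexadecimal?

0x18A827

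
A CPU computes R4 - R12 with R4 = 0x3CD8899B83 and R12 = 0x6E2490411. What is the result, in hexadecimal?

0x35F6409772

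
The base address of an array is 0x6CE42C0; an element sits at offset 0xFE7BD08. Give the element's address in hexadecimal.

Add column by column in base 16, right to left:
  0+8 = 8
  C+0 = C
  2+D = F
  4+B = F
  E+7 = 5 carry 1
  C+E+1 = B carry 1
  6+F+1 = 6 carry 1
  final carry 1

0x16B5FFC8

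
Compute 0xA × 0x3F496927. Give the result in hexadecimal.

0x278DE1B86

Multiply each base-16 digit by 10, carrying:
  7×10 = 70 → write 6 carry 4
  2×10+4 = 24 → write 8 carry 1
  9×10+1 = 91 → write B carry 5
  6×10+5 = 65 → write 1 carry 4
  9×10+4 = 94 → write E carry 5
  4×10+5 = 45 → write D carry 2
  F×10+2 = 152 → write 8 carry 9
  3×10+9 = 39 → write 7 carry 2
  remaining carry: 2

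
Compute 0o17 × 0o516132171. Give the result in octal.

0o11624511427

Multiply each base-8 digit by 15, carrying:
  1×15 = 15 → write 7 carry 1
  7×15+1 = 106 → write 2 carry 13
  1×15+13 = 28 → write 4 carry 3
  2×15+3 = 33 → write 1 carry 4
  3×15+4 = 49 → write 1 carry 6
  1×15+6 = 21 → write 5 carry 2
  6×15+2 = 92 → write 4 carry 11
  1×15+11 = 26 → write 2 carry 3
  5×15+3 = 78 → write 6 carry 9
  remaining carry: 11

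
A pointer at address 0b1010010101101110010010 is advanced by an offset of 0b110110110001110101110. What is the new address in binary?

Add column by column in base 2, right to left:
  0+0 = 0
  1+1 = 0 carry 1
  0+1+1 = 0 carry 1
  0+1+1 = 0 carry 1
  1+0+1 = 0 carry 1
  0+1+1 = 0 carry 1
  0+0+1 = 1
  1+1 = 0 carry 1
  1+1+1 = 1 carry 1
  1+1+1 = 1 carry 1
  0+0+1 = 1
  1+0 = 1
  1+0 = 1
  0+1 = 1
  1+1 = 0 carry 1
  0+0+1 = 1
  1+1 = 0 carry 1
  0+1+1 = 0 carry 1
  0+0+1 = 1
  1+1 = 0 carry 1
  0+1+1 = 0 carry 1
  1+0+1 = 0 carry 1
  final carry 1

0b10001001011111101000000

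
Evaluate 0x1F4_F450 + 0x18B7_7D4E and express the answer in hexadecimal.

Add column by column in base 16, right to left:
  0+E = E
  5+4 = 9
  4+D = 1 carry 1
  F+7+1 = 7 carry 1
  4+7+1 = C
  F+B = A carry 1
  1+8+1 = A
  0+1 = 1

0x1AAC719E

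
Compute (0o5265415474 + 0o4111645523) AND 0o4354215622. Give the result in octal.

0o354201202

Add column by column in base 8, right to left:
  4+3 = 7
  7+2 = 1 carry 1
  4+5+1 = 2 carry 1
  5+5+1 = 3 carry 1
  1+4+1 = 6
  4+6 = 2 carry 1
  5+1+1 = 7
  6+1 = 7
  2+1 = 3
  5+4 = 1 carry 1
  final carry 1
Sum = 0o11377263217; now AND with 0o4354215622:
  1&0=0, 1&4=0, 3&3=3, 7&5=5, 7&4=4, 2&2=2, 6&1=0, 3&5=1, 2&6=2, 1&2=0, 7&2=2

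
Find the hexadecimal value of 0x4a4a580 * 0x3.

Multiply each base-16 digit by 3, carrying:
  0×3 = 0 → write 0
  8×3 = 24 → write 8 carry 1
  5×3+1 = 16 → write 0 carry 1
  a×3+1 = 31 → write f carry 1
  4×3+1 = 13 → write d
  a×3 = 30 → write e carry 1
  4×3+1 = 13 → write d

0xdedf080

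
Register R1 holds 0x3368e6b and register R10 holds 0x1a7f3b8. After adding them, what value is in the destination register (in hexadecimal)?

0x4de8223

Add column by column in base 16, right to left:
  b+8 = 3 carry 1
  6+b+1 = 2 carry 1
  e+3+1 = 2 carry 1
  8+f+1 = 8 carry 1
  6+7+1 = e
  3+a = d
  3+1 = 4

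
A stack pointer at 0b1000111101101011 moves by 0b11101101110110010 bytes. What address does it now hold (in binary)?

Add column by column in base 2, right to left:
  1+0 = 1
  1+1 = 0 carry 1
  0+0+1 = 1
  1+0 = 1
  0+1 = 1
  1+1 = 0 carry 1
  1+0+1 = 0 carry 1
  0+1+1 = 0 carry 1
  1+1+1 = 1 carry 1
  1+1+1 = 1 carry 1
  1+0+1 = 0 carry 1
  1+1+1 = 1 carry 1
  0+1+1 = 0 carry 1
  0+0+1 = 1
  0+1 = 1
  1+1 = 0 carry 1
  0+1+1 = 0 carry 1
  final carry 1

0b100110101100011101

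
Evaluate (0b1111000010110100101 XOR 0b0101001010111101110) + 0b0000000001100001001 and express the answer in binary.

0b1010001001101010100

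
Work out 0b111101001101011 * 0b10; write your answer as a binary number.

Multiply each base-2 digit by 2, carrying:
  1×2 = 2 → write 0 carry 1
  1×2+1 = 3 → write 1 carry 1
  0×2+1 = 1 → write 1
  1×2 = 2 → write 0 carry 1
  0×2+1 = 1 → write 1
  1×2 = 2 → write 0 carry 1
  1×2+1 = 3 → write 1 carry 1
  0×2+1 = 1 → write 1
  0×2 = 0 → write 0
  1×2 = 2 → write 0 carry 1
  0×2+1 = 1 → write 1
  1×2 = 2 → write 0 carry 1
  1×2+1 = 3 → write 1 carry 1
  1×2+1 = 3 → write 1 carry 1
  1×2+1 = 3 → write 1 carry 1
  remaining carry: 1

0b1111010011010110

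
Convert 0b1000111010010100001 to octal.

0o1072241

Group the bits in threes: 001 000 111 010 010 100 001 → 1072241.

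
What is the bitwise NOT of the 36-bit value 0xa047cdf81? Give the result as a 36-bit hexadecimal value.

0x5fb83207e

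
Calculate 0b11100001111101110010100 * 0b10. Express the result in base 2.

0b111000011111011100101000

Multiply each base-2 digit by 2, carrying:
  0×2 = 0 → write 0
  0×2 = 0 → write 0
  1×2 = 2 → write 0 carry 1
  0×2+1 = 1 → write 1
  1×2 = 2 → write 0 carry 1
  0×2+1 = 1 → write 1
  0×2 = 0 → write 0
  1×2 = 2 → write 0 carry 1
  1×2+1 = 3 → write 1 carry 1
  1×2+1 = 3 → write 1 carry 1
  0×2+1 = 1 → write 1
  1×2 = 2 → write 0 carry 1
  1×2+1 = 3 → write 1 carry 1
  1×2+1 = 3 → write 1 carry 1
  1×2+1 = 3 → write 1 carry 1
  1×2+1 = 3 → write 1 carry 1
  0×2+1 = 1 → write 1
  0×2 = 0 → write 0
  0×2 = 0 → write 0
  0×2 = 0 → write 0
  1×2 = 2 → write 0 carry 1
  1×2+1 = 3 → write 1 carry 1
  1×2+1 = 3 → write 1 carry 1
  remaining carry: 1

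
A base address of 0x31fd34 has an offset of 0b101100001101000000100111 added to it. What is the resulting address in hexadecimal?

0xe2cd5b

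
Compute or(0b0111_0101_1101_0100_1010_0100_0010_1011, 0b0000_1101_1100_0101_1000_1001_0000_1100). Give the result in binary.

OR bit by bit (1 where either bit is 1):
  01110101110101001010010000101011
| 00001101110001011000100100001100
= 01111101110101011010110100101111

0b01111101110101011010110100101111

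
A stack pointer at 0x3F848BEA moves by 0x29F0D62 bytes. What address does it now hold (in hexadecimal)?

0x4223994C

Add column by column in base 16, right to left:
  A+2 = C
  E+6 = 4 carry 1
  B+D+1 = 9 carry 1
  8+0+1 = 9
  4+F = 3 carry 1
  8+9+1 = 2 carry 1
  F+2+1 = 2 carry 1
  3+0+1 = 4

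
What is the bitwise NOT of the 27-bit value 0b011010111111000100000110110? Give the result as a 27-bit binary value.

Invert each bit: 011010111111000100000110110 → 100101000000111011111001001.

0b100101000000111011111001001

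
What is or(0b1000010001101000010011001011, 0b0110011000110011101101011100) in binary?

0b1110011001111011111111011111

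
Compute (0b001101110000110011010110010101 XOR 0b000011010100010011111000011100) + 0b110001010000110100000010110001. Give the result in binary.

0b111111110101010100110000111010

First 0b001101110000110011010110010101 XOR 0b000011010100010011111000011100 = 0b001110100100100000101110001001.
Add column by column in base 2, right to left:
  1+1 = 0 carry 1
  0+0+1 = 1
  0+0 = 0
  1+0 = 1
  0+1 = 1
  0+1 = 1
  0+0 = 0
  1+1 = 0 carry 1
  1+0+1 = 0 carry 1
  1+0+1 = 0 carry 1
  0+0+1 = 1
  1+0 = 1
  0+0 = 0
  0+0 = 0
  0+1 = 1
  0+0 = 0
  0+1 = 1
  1+1 = 0 carry 1
  0+0+1 = 1
  0+0 = 0
  1+0 = 1
  0+0 = 0
  0+1 = 1
  1+0 = 1
  0+1 = 1
  1+0 = 1
  1+0 = 1
  1+0 = 1
  0+1 = 1
  0+1 = 1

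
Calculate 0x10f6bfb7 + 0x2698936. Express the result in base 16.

0x136048ed

Add column by column in base 16, right to left:
  7+6 = d
  b+3 = e
  f+9 = 8 carry 1
  b+8+1 = 4 carry 1
  6+9+1 = 0 carry 1
  f+6+1 = 6 carry 1
  0+2+1 = 3
  1+0 = 1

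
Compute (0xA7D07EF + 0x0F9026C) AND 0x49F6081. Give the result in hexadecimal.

0x160001

Add column by column in base 16, right to left:
  F+C = B carry 1
  E+6+1 = 5 carry 1
  7+2+1 = A
  0+0 = 0
  D+9 = 6 carry 1
  7+F+1 = 7 carry 1
  A+0+1 = B
Sum = 0xB760A5B; now AND with 0x49F6081:
  B&4=0, 7&9=1, 6&F=6, 0&6=0, A&0=0, 5&8=0, B&1=1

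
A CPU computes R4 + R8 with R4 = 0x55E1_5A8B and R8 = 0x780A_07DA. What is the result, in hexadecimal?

Add column by column in base 16, right to left:
  B+A = 5 carry 1
  8+D+1 = 6 carry 1
  A+7+1 = 2 carry 1
  5+0+1 = 6
  1+A = B
  E+0 = E
  5+8 = D
  5+7 = C

0xCDEB6265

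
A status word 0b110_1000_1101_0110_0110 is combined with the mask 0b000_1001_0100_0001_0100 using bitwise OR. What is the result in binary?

0b1101001110101110110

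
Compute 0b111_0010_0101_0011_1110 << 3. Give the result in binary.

Left shift by 3: append 3 zero bits.

0b1110010010100111110000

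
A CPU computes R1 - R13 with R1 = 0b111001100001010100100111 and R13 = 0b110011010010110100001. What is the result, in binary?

0b110011000110111110000110

Subtract column by column in base 2:
  1-1 → 0
  1-0 → 1
  1-0 → 1
  0-0 → 0
  0-0 → 0
  1-1 → 0
  0-0 → 0
  0-1 → 1 (borrow)
  1-1-1 → 1 (borrow)
  0-0-1 → 1 (borrow)
  1-1-1 → 1 (borrow)
  0-0-1 → 1 (borrow)
  1-0-1 → 0
  0-1 → 1 (borrow)
  0-0-1 → 1 (borrow)
  0-1-1 → 0 (borrow)
  0-1-1 → 0 (borrow)
  1-0-1 → 0
  1-0 → 1
  0-1 → 1 (borrow)
  0-1-1 → 0 (borrow)
  1-0-1 → 0
  1-0 → 1
  1-0 → 1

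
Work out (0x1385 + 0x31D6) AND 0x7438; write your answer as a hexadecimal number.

Add column by column in base 16, right to left:
  5+6 = B
  8+D = 5 carry 1
  3+1+1 = 5
  1+3 = 4
Sum = 0x455B; now AND with 0x7438:
  4&7=4, 5&4=4, 5&3=1, B&8=8

0x4418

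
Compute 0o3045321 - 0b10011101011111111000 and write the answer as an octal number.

0o471331

0b10011101011111111000 = 0o2353770 in octal.
Subtract column by column in base 8:
  1-0 → 1
  2-7 → 3 (borrow)
  3-7-1 → 3 (borrow)
  5-3-1 → 1
  4-5 → 7 (borrow)
  0-3-1 → 4 (borrow)
  3-2-1 → 0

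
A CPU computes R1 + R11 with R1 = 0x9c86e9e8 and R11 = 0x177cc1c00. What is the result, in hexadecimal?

0x2145305e8

Add column by column in base 16, right to left:
  8+0 = 8
  e+0 = e
  9+c = 5 carry 1
  e+1+1 = 0 carry 1
  6+c+1 = 3 carry 1
  8+c+1 = 5 carry 1
  c+7+1 = 4 carry 1
  9+7+1 = 1 carry 1
  0+1+1 = 2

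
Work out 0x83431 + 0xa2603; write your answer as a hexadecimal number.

Add column by column in base 16, right to left:
  1+3 = 4
  3+0 = 3
  4+6 = a
  3+2 = 5
  8+a = 2 carry 1
  final carry 1

0x125a34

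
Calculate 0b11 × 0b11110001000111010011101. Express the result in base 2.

0b1011010011010101111010111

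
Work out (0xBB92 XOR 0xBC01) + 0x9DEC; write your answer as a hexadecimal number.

0xA57F

First 0xBB92 XOR 0xBC01 = 0x0793.
Add column by column in base 16, right to left:
  3+C = F
  9+E = 7 carry 1
  7+D+1 = 5 carry 1
  0+9+1 = A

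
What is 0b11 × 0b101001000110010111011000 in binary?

0b1111011010011000110001000

Multiply each base-2 digit by 3, carrying:
  0×3 = 0 → write 0
  0×3 = 0 → write 0
  0×3 = 0 → write 0
  1×3 = 3 → write 1 carry 1
  1×3+1 = 4 → write 0 carry 2
  0×3+2 = 2 → write 0 carry 1
  1×3+1 = 4 → write 0 carry 2
  1×3+2 = 5 → write 1 carry 2
  1×3+2 = 5 → write 1 carry 2
  0×3+2 = 2 → write 0 carry 1
  1×3+1 = 4 → write 0 carry 2
  0×3+2 = 2 → write 0 carry 1
  0×3+1 = 1 → write 1
  1×3 = 3 → write 1 carry 1
  1×3+1 = 4 → write 0 carry 2
  0×3+2 = 2 → write 0 carry 1
  0×3+1 = 1 → write 1
  0×3 = 0 → write 0
  1×3 = 3 → write 1 carry 1
  0×3+1 = 1 → write 1
  0×3 = 0 → write 0
  1×3 = 3 → write 1 carry 1
  0×3+1 = 1 → write 1
  1×3 = 3 → write 1 carry 1
  remaining carry: 1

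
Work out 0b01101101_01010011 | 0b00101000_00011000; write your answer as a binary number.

0b0110110101011011

OR bit by bit (1 where either bit is 1):
  0110110101010011
| 0010100000011000
= 0110110101011011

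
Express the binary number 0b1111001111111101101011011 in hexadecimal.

0x1E7FB5B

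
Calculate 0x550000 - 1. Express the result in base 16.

0x54ffff

The trailing 4 digits are 0, so subtracting 1 borrows through: they become F and the next digit up decrements.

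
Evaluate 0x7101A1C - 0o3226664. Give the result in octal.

0o700566150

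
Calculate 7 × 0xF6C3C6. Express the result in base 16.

0x6BF5A6A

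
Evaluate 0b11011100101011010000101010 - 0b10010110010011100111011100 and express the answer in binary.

Subtract column by column in base 2:
  0-0 → 0
  1-0 → 1
  0-1 → 1 (borrow)
  1-1-1 → 1 (borrow)
  0-1-1 → 0 (borrow)
  1-0-1 → 0
  0-1 → 1 (borrow)
  0-1-1 → 0 (borrow)
  0-1-1 → 0 (borrow)
  0-0-1 → 1 (borrow)
  1-0-1 → 0
  0-1 → 1 (borrow)
  1-1-1 → 1 (borrow)
  1-1-1 → 1 (borrow)
  0-0-1 → 1 (borrow)
  1-0-1 → 0
  0-1 → 1 (borrow)
  1-0-1 → 0
  0-0 → 0
  0-1 → 1 (borrow)
  1-1-1 → 1 (borrow)
  1-0-1 → 0
  1-1 → 0
  0-0 → 0
  1-0 → 1
  1-1 → 0

0b1000110010111101001001110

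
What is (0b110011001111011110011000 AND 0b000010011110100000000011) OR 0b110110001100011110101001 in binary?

0b110011001111011110011000 AND 0b000010011110100000000011 = 0b000010001110000000000000.
Then OR with 0b110110001100011110101001.

0b110110001110011110101001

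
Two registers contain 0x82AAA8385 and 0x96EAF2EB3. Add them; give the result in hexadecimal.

Add column by column in base 16, right to left:
  5+3 = 8
  8+B = 3 carry 1
  3+E+1 = 2 carry 1
  8+2+1 = B
  A+F = 9 carry 1
  A+A+1 = 5 carry 1
  A+E+1 = 9 carry 1
  2+6+1 = 9
  8+9 = 1 carry 1
  final carry 1

0x119959B238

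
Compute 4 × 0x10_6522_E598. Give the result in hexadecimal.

Multiply each base-16 digit by 4, carrying:
  8×4 = 32 → write 0 carry 2
  9×4+2 = 38 → write 6 carry 2
  5×4+2 = 22 → write 6 carry 1
  E×4+1 = 57 → write 9 carry 3
  2×4+3 = 11 → write B
  2×4 = 8 → write 8
  5×4 = 20 → write 4 carry 1
  6×4+1 = 25 → write 9 carry 1
  0×4+1 = 1 → write 1
  1×4 = 4 → write 4

0x41948B9660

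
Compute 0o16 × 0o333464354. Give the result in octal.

Multiply each base-8 digit by 14, carrying:
  4×14 = 56 → write 0 carry 7
  5×14+7 = 77 → write 5 carry 9
  3×14+9 = 51 → write 3 carry 6
  4×14+6 = 62 → write 6 carry 7
  6×14+7 = 91 → write 3 carry 11
  4×14+11 = 67 → write 3 carry 8
  3×14+8 = 50 → write 2 carry 6
  3×14+6 = 48 → write 0 carry 6
  3×14+6 = 48 → write 0 carry 6
  remaining carry: 6

0o6002336350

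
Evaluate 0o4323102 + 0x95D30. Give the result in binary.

0o4323102 = 0b100011010011001000010 in binary.
0x95D30 = 0b10010101110100110000 in binary.
Add column by column in base 2, right to left:
  0+0 = 0
  1+0 = 1
  0+0 = 0
  0+0 = 0
  0+1 = 1
  0+1 = 1
  1+0 = 1
  0+0 = 0
  0+1 = 1
  1+0 = 1
  1+1 = 0 carry 1
  0+1+1 = 0 carry 1
  0+1+1 = 0 carry 1
  1+0+1 = 0 carry 1
  0+1+1 = 0 carry 1
  1+0+1 = 0 carry 1
  1+1+1 = 1 carry 1
  0+0+1 = 1
  0+0 = 0
  0+1 = 1
  1+0 = 1

0b110110000001101110010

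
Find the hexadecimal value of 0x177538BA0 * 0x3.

0x465FAA2E0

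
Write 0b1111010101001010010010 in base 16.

0x3D5292

Group the bits into nibbles: 0011 1101 0101 0010 1001 0010 → 3D5292.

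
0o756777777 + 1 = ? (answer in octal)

0o757000000

The trailing 6 digits are 7 (max in base 8), so adding 1 cascades: they roll to 0 and the next digit up increments.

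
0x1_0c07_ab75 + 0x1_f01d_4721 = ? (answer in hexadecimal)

0x2fc24f296

Add column by column in base 16, right to left:
  5+1 = 6
  7+2 = 9
  b+7 = 2 carry 1
  a+4+1 = f
  7+d = 4 carry 1
  0+1+1 = 2
  c+0 = c
  0+f = f
  1+1 = 2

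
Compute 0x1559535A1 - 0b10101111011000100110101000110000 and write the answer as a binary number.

0x1559535A1 = 0b101010101100101010011010110100001 in binary.
Subtract column by column in base 2:
  1-0 → 1
  0-0 → 0
  0-0 → 0
  0-0 → 0
  0-1 → 1 (borrow)
  1-1-1 → 1 (borrow)
  0-0-1 → 1 (borrow)
  1-0-1 → 0
  1-0 → 1
  0-1 → 1 (borrow)
  1-0-1 → 0
  0-1 → 1 (borrow)
  1-0-1 → 0
  1-1 → 0
  0-1 → 1 (borrow)
  0-0-1 → 1 (borrow)
  1-0-1 → 0
  0-1 → 1 (borrow)
  1-0-1 → 0
  0-0 → 0
  1-0 → 1
  0-1 → 1 (borrow)
  0-1-1 → 0 (borrow)
  1-0-1 → 0
  1-1 → 0
  0-1 → 1 (borrow)
  1-1-1 → 1 (borrow)
  0-1-1 → 0 (borrow)
  1-0-1 → 0
  0-1 → 1 (borrow)
  1-0-1 → 0
  0-1 → 1 (borrow)
  1-0-1 → 0

0b10100110001100101100101101110001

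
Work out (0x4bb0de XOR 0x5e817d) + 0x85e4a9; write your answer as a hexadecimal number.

0x9b164c

First 0x4bb0de XOR 0x5e817d = 0x1531a3.
Add column by column in base 16, right to left:
  3+9 = c
  a+a = 4 carry 1
  1+4+1 = 6
  3+e = 1 carry 1
  5+5+1 = b
  1+8 = 9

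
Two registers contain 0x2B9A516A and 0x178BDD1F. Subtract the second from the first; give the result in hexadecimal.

Subtract column by column in base 16:
  A-F → B (borrow)
  6-1-1 → 4
  1-D → 4 (borrow)
  5-D-1 → 7 (borrow)
  A-B-1 → E (borrow)
  9-8-1 → 0
  B-7 → 4
  2-1 → 1

0x140E744B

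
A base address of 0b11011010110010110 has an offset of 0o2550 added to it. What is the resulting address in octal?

0o335376

0b11011010110010110 = 0o332626 in octal.
Add column by column in base 8, right to left:
  6+0 = 6
  2+5 = 7
  6+5 = 3 carry 1
  2+2+1 = 5
  3+0 = 3
  3+0 = 3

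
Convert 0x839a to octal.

Expand each hex digit to 4 bits: 8=1000 3=0011 9=1001 a=1010.
Group the bits in threes: 001 000 001 110 011 010 → 101632.

0o101632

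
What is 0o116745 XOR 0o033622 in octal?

XOR each oct digit independently (no carries):
  1^0=1, 1^3=2, 6^3=5, 7^6=1, 4^2=6, 5^2=7

0o125167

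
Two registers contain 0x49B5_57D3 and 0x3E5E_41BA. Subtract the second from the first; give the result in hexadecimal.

0xB571619

Subtract column by column in base 16:
  3-A → 9 (borrow)
  D-B-1 → 1
  7-1 → 6
  5-4 → 1
  5-E → 7 (borrow)
  B-5-1 → 5
  9-E → B (borrow)
  4-3-1 → 0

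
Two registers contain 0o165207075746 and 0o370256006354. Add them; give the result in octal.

Add column by column in base 8, right to left:
  6+4 = 2 carry 1
  4+5+1 = 2 carry 1
  7+3+1 = 3 carry 1
  5+6+1 = 4 carry 1
  7+0+1 = 0 carry 1
  0+0+1 = 1
  7+6 = 5 carry 1
  0+5+1 = 6
  2+2 = 4
  5+0 = 5
  6+7 = 5 carry 1
  1+3+1 = 5

0o555465104322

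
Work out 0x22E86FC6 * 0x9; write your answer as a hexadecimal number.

Multiply each base-16 digit by 9, carrying:
  6×9 = 54 → write 6 carry 3
  C×9+3 = 111 → write F carry 6
  F×9+6 = 141 → write D carry 8
  6×9+8 = 62 → write E carry 3
  8×9+3 = 75 → write B carry 4
  E×9+4 = 130 → write 2 carry 8
  2×9+8 = 26 → write A carry 1
  2×9+1 = 19 → write 3 carry 1
  remaining carry: 1

0x13A2BEDF6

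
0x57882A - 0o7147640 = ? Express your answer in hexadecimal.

0x3AB88A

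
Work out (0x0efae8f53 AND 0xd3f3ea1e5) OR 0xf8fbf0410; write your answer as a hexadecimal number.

0x0efae8f53 AND 0xd3f3ea1e5 = 0x02f2e8141.
Then OR with 0xf8fbf0410.

0xfafbf8551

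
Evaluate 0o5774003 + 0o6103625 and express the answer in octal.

0o14077630

Add column by column in base 8, right to left:
  3+5 = 0 carry 1
  0+2+1 = 3
  0+6 = 6
  4+3 = 7
  7+0 = 7
  7+1 = 0 carry 1
  5+6+1 = 4 carry 1
  final carry 1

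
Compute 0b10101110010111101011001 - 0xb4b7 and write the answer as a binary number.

0xb4b7 = 0b1011010010110111 in binary.
Subtract column by column in base 2:
  1-1 → 0
  0-1 → 1 (borrow)
  0-1-1 → 0 (borrow)
  1-0-1 → 0
  1-1 → 0
  0-1 → 1 (borrow)
  1-0-1 → 0
  0-1 → 1 (borrow)
  1-0-1 → 0
  1-0 → 1
  1-1 → 0
  1-0 → 1
  0-1 → 1 (borrow)
  1-1-1 → 1 (borrow)
  0-0-1 → 1 (borrow)
  0-1-1 → 0 (borrow)
  1-0-1 → 0
  1-0 → 1
  1-0 → 1
  0-0 → 0
  1-0 → 1
  0-0 → 0
  1-0 → 1

0b10101100111101010100010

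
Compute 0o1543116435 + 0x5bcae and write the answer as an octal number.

0o1544454713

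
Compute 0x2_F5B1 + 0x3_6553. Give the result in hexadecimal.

0x65B04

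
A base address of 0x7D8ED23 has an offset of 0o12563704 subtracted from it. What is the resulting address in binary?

0x7D8ED23 = 0b111110110001110110100100011 in binary.
0o12563704 = 0b1010101110011111000100 in binary.
Subtract column by column in base 2:
  1-0 → 1
  1-0 → 1
  0-1 → 1 (borrow)
  0-0-1 → 1 (borrow)
  0-0-1 → 1 (borrow)
  1-0-1 → 0
  0-1 → 1 (borrow)
  0-1-1 → 0 (borrow)
  1-1-1 → 1 (borrow)
  0-1-1 → 0 (borrow)
  1-1-1 → 1 (borrow)
  1-0-1 → 0
  0-0 → 0
  1-1 → 0
  1-1 → 0
  1-1 → 0
  0-0 → 0
  0-1 → 1 (borrow)
  0-0-1 → 1 (borrow)
  1-1-1 → 1 (borrow)
  1-0-1 → 0
  0-1 → 1 (borrow)
  1-0-1 → 0
  1-0 → 1
  1-0 → 1
  1-0 → 1
  1-0 → 1

0b111101011100000010101011111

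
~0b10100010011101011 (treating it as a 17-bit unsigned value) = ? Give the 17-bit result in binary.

0b01011101100010100

Invert each bit: 10100010011101011 → 01011101100010100.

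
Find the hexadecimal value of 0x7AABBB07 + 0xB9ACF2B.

Add column by column in base 16, right to left:
  7+B = 2 carry 1
  0+2+1 = 3
  B+F = A carry 1
  B+C+1 = 8 carry 1
  B+A+1 = 6 carry 1
  A+9+1 = 4 carry 1
  A+B+1 = 6 carry 1
  7+0+1 = 8

0x86468A32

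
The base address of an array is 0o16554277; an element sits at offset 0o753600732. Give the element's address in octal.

0o772355231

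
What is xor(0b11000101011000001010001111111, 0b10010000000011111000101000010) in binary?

0b01010101011011110010100111101

XOR bit by bit (1 where the bits differ):
  11000101011000001010001111111
^ 10010000000011111000101000010
= 01010101011011110010100111101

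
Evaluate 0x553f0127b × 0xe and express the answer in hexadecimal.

Multiply each base-16 digit by 14, carrying:
  b×14 = 154 → write a carry 9
  7×14+9 = 107 → write b carry 6
  2×14+6 = 34 → write 2 carry 2
  1×14+2 = 16 → write 0 carry 1
  0×14+1 = 1 → write 1
  f×14 = 210 → write 2 carry 13
  3×14+13 = 55 → write 7 carry 3
  5×14+3 = 73 → write 9 carry 4
  5×14+4 = 74 → write a carry 4
  remaining carry: 4

0x4a972102ba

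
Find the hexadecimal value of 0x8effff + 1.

0x8f0000

The trailing 4 digits are F (max in base 16), so adding 1 cascades: they roll to 0 and the next digit up increments.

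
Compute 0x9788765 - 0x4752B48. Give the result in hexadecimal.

0x5035C1D

Subtract column by column in base 16:
  5-8 → D (borrow)
  6-4-1 → 1
  7-B → C (borrow)
  8-2-1 → 5
  8-5 → 3
  7-7 → 0
  9-4 → 5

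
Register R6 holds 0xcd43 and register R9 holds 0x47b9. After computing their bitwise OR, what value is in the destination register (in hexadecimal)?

OR each hex digit independently (no carries):
  c|4=c, d|7=f, 4|b=f, 3|9=b

0xcffb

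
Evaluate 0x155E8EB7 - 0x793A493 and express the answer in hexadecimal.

Subtract column by column in base 16:
  7-3 → 4
  B-9 → 2
  E-4 → A
  8-A → E (borrow)
  E-3-1 → A
  5-9 → C (borrow)
  5-7-1 → D (borrow)
  1-0-1 → 0

0xDCAEA24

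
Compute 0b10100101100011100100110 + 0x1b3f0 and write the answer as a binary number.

0b10101000111101100010110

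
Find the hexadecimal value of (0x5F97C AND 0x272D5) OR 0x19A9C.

0x1FADC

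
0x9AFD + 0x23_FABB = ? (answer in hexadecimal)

Add column by column in base 16, right to left:
  D+B = 8 carry 1
  F+B+1 = B carry 1
  A+A+1 = 5 carry 1
  9+F+1 = 9 carry 1
  0+3+1 = 4
  0+2 = 2

0x2495B8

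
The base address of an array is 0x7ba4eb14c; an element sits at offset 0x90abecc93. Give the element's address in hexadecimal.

0x10c50d7ddf

Add column by column in base 16, right to left:
  c+3 = f
  4+9 = d
  1+c = d
  b+c = 7 carry 1
  e+e+1 = d carry 1
  4+b+1 = 0 carry 1
  a+a+1 = 5 carry 1
  b+0+1 = c
  7+9 = 0 carry 1
  final carry 1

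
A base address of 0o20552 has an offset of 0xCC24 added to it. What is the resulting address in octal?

0o166616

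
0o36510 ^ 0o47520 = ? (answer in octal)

XOR each oct digit independently (no carries):
  3^4=7, 6^7=1, 5^5=0, 1^2=3, 0^0=0

0o71030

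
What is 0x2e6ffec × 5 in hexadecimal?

Multiply each base-16 digit by 5, carrying:
  c×5 = 60 → write c carry 3
  e×5+3 = 73 → write 9 carry 4
  f×5+4 = 79 → write f carry 4
  f×5+4 = 79 → write f carry 4
  6×5+4 = 34 → write 2 carry 2
  e×5+2 = 72 → write 8 carry 4
  2×5+4 = 14 → write e

0xe82ff9c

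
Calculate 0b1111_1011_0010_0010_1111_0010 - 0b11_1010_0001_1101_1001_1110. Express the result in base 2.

Subtract column by column in base 2:
  0-0 → 0
  1-1 → 0
  0-1 → 1 (borrow)
  0-1-1 → 0 (borrow)
  1-1-1 → 1 (borrow)
  1-0-1 → 0
  1-0 → 1
  1-1 → 0
  0-1 → 1 (borrow)
  1-0-1 → 0
  0-1 → 1 (borrow)
  0-1-1 → 0 (borrow)
  0-1-1 → 0 (borrow)
  1-0-1 → 0
  0-0 → 0
  0-0 → 0
  1-0 → 1
  1-1 → 0
  0-0 → 0
  1-1 → 0
  1-1 → 0
  1-1 → 0
  1-0 → 1
  1-0 → 1

0b110000010000010101010100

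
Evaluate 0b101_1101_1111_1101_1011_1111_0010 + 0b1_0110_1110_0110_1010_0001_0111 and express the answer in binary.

0b111010011100100011000001001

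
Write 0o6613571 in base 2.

0b110110001011101111001

Each octal digit is 3 bits: 6=110 6=110 1=001 3=011 5=101 7=111 1=001.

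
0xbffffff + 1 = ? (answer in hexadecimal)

The trailing 6 digits are F (max in base 16), so adding 1 cascades: they roll to 0 and the next digit up increments.

0xc000000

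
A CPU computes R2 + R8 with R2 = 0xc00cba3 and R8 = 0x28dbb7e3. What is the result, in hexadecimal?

Add column by column in base 16, right to left:
  3+3 = 6
  a+e = 8 carry 1
  b+7+1 = 3 carry 1
  c+b+1 = 8 carry 1
  0+b+1 = c
  0+d = d
  c+8 = 4 carry 1
  0+2+1 = 3

0x34dc8386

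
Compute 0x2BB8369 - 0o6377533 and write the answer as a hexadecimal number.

0o6377533 = 0x19FF5B in hexadecimal.
Subtract column by column in base 16:
  9-B → E (borrow)
  6-5-1 → 0
  3-F → 4 (borrow)
  8-F-1 → 8 (borrow)
  B-9-1 → 1
  B-1 → A
  2-0 → 2

0x2A1840E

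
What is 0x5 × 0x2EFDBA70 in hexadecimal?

Multiply each base-16 digit by 5, carrying:
  0×5 = 0 → write 0
  7×5 = 35 → write 3 carry 2
  A×5+2 = 52 → write 4 carry 3
  B×5+3 = 58 → write A carry 3
  D×5+3 = 68 → write 4 carry 4
  F×5+4 = 79 → write F carry 4
  E×5+4 = 74 → write A carry 4
  2×5+4 = 14 → write E

0xEAF4A430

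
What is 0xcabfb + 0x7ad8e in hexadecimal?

0x145989

Add column by column in base 16, right to left:
  b+e = 9 carry 1
  f+8+1 = 8 carry 1
  b+d+1 = 9 carry 1
  a+a+1 = 5 carry 1
  c+7+1 = 4 carry 1
  final carry 1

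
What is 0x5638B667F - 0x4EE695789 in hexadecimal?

0x75220EF6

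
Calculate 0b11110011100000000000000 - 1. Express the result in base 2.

0b11110011011111111111111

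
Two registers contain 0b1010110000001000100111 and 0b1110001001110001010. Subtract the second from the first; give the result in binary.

0b1000111110111010011101

Subtract column by column in base 2:
  1-0 → 1
  1-1 → 0
  1-0 → 1
  0-1 → 1 (borrow)
  0-0-1 → 1 (borrow)
  1-0-1 → 0
  0-0 → 0
  0-1 → 1 (borrow)
  0-1-1 → 0 (borrow)
  1-1-1 → 1 (borrow)
  0-0-1 → 1 (borrow)
  0-0-1 → 1 (borrow)
  0-1-1 → 0 (borrow)
  0-0-1 → 1 (borrow)
  0-0-1 → 1 (borrow)
  0-0-1 → 1 (borrow)
  1-1-1 → 1 (borrow)
  1-1-1 → 1 (borrow)
  0-1-1 → 0 (borrow)
  1-0-1 → 0
  0-0 → 0
  1-0 → 1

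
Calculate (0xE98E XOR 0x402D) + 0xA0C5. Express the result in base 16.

0x14A68

First 0xE98E XOR 0x402D = 0xA9A3.
Add column by column in base 16, right to left:
  3+5 = 8
  A+C = 6 carry 1
  9+0+1 = A
  A+A = 4 carry 1
  final carry 1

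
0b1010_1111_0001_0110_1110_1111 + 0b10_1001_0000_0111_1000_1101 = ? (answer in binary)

Add column by column in base 2, right to left:
  1+1 = 0 carry 1
  1+0+1 = 0 carry 1
  1+1+1 = 1 carry 1
  1+1+1 = 1 carry 1
  0+0+1 = 1
  1+0 = 1
  1+0 = 1
  1+1 = 0 carry 1
  0+1+1 = 0 carry 1
  1+1+1 = 1 carry 1
  1+1+1 = 1 carry 1
  0+0+1 = 1
  1+0 = 1
  0+0 = 0
  0+0 = 0
  0+0 = 0
  1+1 = 0 carry 1
  1+0+1 = 0 carry 1
  1+0+1 = 0 carry 1
  1+1+1 = 1 carry 1
  0+0+1 = 1
  1+1 = 0 carry 1
  0+0+1 = 1
  1+0 = 1

0b110110000001111001111100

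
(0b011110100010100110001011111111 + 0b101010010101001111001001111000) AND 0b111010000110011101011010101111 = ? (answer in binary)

0b1000000110010101010000100111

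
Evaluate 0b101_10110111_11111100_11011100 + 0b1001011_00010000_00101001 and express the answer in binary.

0b110000000110000110100000101

Add column by column in base 2, right to left:
  0+1 = 1
  0+0 = 0
  1+0 = 1
  1+1 = 0 carry 1
  1+0+1 = 0 carry 1
  0+1+1 = 0 carry 1
  1+0+1 = 0 carry 1
  1+0+1 = 0 carry 1
  0+0+1 = 1
  0+0 = 0
  1+0 = 1
  1+0 = 1
  1+1 = 0 carry 1
  1+0+1 = 0 carry 1
  1+0+1 = 0 carry 1
  1+0+1 = 0 carry 1
  1+1+1 = 1 carry 1
  1+1+1 = 1 carry 1
  1+0+1 = 0 carry 1
  0+1+1 = 0 carry 1
  1+0+1 = 0 carry 1
  1+0+1 = 0 carry 1
  0+1+1 = 0 carry 1
  1+0+1 = 0 carry 1
  1+0+1 = 0 carry 1
  0+0+1 = 1
  1+0 = 1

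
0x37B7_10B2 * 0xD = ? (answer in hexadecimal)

Multiply each base-16 digit by 13, carrying:
  2×13 = 26 → write A carry 1
  B×13+1 = 144 → write 0 carry 9
  0×13+9 = 9 → write 9
  1×13 = 13 → write D
  7×13 = 91 → write B carry 5
  B×13+5 = 148 → write 4 carry 9
  7×13+9 = 100 → write 4 carry 6
  3×13+6 = 45 → write D carry 2
  remaining carry: 2

0x2D44BD90A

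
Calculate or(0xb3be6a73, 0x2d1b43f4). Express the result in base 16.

0xbfbf6bf7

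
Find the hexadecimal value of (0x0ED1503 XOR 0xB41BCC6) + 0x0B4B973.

0xC616338

First 0x0ED1503 XOR 0xB41BCC6 = 0xBACA9C5.
Add column by column in base 16, right to left:
  5+3 = 8
  C+7 = 3 carry 1
  9+9+1 = 3 carry 1
  A+B+1 = 6 carry 1
  C+4+1 = 1 carry 1
  A+B+1 = 6 carry 1
  B+0+1 = C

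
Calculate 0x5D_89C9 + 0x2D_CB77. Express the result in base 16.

Add column by column in base 16, right to left:
  9+7 = 0 carry 1
  C+7+1 = 4 carry 1
  9+B+1 = 5 carry 1
  8+C+1 = 5 carry 1
  D+D+1 = B carry 1
  5+2+1 = 8

0x8B5540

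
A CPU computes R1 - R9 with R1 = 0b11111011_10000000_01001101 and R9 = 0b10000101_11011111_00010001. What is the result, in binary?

0b11101011010000100111100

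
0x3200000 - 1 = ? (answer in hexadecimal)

The trailing 5 digits are 0, so subtracting 1 borrows through: they become F and the next digit up decrements.

0x31FFFFF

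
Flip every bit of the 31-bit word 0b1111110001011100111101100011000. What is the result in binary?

Invert each bit: 1111110001011100111101100011000 → 0000001110100011000010011100111.

0b0000001110100011000010011100111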